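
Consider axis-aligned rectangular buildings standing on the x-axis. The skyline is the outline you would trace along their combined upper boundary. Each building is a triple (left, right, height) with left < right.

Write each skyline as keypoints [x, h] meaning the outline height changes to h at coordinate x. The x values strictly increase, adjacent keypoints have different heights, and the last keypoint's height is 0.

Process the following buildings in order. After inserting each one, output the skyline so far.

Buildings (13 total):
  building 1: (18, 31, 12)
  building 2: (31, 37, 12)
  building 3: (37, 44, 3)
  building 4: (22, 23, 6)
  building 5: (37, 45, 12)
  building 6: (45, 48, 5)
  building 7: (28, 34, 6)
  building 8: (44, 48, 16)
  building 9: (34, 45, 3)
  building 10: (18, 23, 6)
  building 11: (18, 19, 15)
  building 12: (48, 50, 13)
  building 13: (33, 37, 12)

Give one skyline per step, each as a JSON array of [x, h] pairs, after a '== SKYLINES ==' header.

== SKYLINES ==
[[18,12],[31,0]]
[[18,12],[37,0]]
[[18,12],[37,3],[44,0]]
[[18,12],[37,3],[44,0]]
[[18,12],[45,0]]
[[18,12],[45,5],[48,0]]
[[18,12],[45,5],[48,0]]
[[18,12],[44,16],[48,0]]
[[18,12],[44,16],[48,0]]
[[18,12],[44,16],[48,0]]
[[18,15],[19,12],[44,16],[48,0]]
[[18,15],[19,12],[44,16],[48,13],[50,0]]
[[18,15],[19,12],[44,16],[48,13],[50,0]]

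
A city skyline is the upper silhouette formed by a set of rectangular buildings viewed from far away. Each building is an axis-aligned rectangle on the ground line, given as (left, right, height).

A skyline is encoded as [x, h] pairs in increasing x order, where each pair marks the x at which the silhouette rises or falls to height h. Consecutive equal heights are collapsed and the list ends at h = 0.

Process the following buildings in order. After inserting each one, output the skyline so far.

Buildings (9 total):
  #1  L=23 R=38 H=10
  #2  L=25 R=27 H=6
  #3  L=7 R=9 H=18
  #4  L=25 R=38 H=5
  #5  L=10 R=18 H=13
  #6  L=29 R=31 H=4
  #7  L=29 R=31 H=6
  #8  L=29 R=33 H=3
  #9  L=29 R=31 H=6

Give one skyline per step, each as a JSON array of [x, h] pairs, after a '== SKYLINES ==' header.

== SKYLINES ==
[[23,10],[38,0]]
[[23,10],[38,0]]
[[7,18],[9,0],[23,10],[38,0]]
[[7,18],[9,0],[23,10],[38,0]]
[[7,18],[9,0],[10,13],[18,0],[23,10],[38,0]]
[[7,18],[9,0],[10,13],[18,0],[23,10],[38,0]]
[[7,18],[9,0],[10,13],[18,0],[23,10],[38,0]]
[[7,18],[9,0],[10,13],[18,0],[23,10],[38,0]]
[[7,18],[9,0],[10,13],[18,0],[23,10],[38,0]]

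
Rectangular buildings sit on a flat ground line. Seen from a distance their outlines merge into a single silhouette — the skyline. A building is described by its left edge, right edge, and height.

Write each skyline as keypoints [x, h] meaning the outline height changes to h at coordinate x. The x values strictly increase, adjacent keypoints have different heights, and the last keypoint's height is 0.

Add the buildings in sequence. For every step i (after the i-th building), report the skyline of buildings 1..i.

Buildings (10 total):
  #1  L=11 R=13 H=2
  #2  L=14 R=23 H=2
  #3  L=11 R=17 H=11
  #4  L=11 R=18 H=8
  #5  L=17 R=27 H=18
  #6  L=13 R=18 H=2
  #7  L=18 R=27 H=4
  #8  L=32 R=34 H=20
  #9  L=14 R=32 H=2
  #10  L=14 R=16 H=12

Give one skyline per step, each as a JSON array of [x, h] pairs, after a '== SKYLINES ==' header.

== SKYLINES ==
[[11,2],[13,0]]
[[11,2],[13,0],[14,2],[23,0]]
[[11,11],[17,2],[23,0]]
[[11,11],[17,8],[18,2],[23,0]]
[[11,11],[17,18],[27,0]]
[[11,11],[17,18],[27,0]]
[[11,11],[17,18],[27,0]]
[[11,11],[17,18],[27,0],[32,20],[34,0]]
[[11,11],[17,18],[27,2],[32,20],[34,0]]
[[11,11],[14,12],[16,11],[17,18],[27,2],[32,20],[34,0]]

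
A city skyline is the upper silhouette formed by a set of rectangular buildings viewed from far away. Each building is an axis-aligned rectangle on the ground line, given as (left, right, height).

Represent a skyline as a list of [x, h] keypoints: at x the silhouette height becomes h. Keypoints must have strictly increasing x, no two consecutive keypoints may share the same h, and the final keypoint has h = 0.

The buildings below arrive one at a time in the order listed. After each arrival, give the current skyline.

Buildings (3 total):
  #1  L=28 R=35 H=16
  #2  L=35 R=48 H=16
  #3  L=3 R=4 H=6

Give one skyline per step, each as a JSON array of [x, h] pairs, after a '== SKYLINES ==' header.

== SKYLINES ==
[[28,16],[35,0]]
[[28,16],[48,0]]
[[3,6],[4,0],[28,16],[48,0]]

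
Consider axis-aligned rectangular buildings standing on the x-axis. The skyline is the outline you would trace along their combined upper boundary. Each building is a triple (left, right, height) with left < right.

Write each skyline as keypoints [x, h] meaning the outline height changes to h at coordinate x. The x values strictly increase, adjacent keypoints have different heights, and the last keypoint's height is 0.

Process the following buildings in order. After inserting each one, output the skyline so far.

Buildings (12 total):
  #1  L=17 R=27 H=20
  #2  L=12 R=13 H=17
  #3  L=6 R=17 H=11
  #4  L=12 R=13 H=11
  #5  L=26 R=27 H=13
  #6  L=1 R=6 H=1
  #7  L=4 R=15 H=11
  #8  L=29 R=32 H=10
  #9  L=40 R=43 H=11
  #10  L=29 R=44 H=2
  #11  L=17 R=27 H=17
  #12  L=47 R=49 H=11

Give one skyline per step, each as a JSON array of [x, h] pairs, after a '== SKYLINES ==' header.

== SKYLINES ==
[[17,20],[27,0]]
[[12,17],[13,0],[17,20],[27,0]]
[[6,11],[12,17],[13,11],[17,20],[27,0]]
[[6,11],[12,17],[13,11],[17,20],[27,0]]
[[6,11],[12,17],[13,11],[17,20],[27,0]]
[[1,1],[6,11],[12,17],[13,11],[17,20],[27,0]]
[[1,1],[4,11],[12,17],[13,11],[17,20],[27,0]]
[[1,1],[4,11],[12,17],[13,11],[17,20],[27,0],[29,10],[32,0]]
[[1,1],[4,11],[12,17],[13,11],[17,20],[27,0],[29,10],[32,0],[40,11],[43,0]]
[[1,1],[4,11],[12,17],[13,11],[17,20],[27,0],[29,10],[32,2],[40,11],[43,2],[44,0]]
[[1,1],[4,11],[12,17],[13,11],[17,20],[27,0],[29,10],[32,2],[40,11],[43,2],[44,0]]
[[1,1],[4,11],[12,17],[13,11],[17,20],[27,0],[29,10],[32,2],[40,11],[43,2],[44,0],[47,11],[49,0]]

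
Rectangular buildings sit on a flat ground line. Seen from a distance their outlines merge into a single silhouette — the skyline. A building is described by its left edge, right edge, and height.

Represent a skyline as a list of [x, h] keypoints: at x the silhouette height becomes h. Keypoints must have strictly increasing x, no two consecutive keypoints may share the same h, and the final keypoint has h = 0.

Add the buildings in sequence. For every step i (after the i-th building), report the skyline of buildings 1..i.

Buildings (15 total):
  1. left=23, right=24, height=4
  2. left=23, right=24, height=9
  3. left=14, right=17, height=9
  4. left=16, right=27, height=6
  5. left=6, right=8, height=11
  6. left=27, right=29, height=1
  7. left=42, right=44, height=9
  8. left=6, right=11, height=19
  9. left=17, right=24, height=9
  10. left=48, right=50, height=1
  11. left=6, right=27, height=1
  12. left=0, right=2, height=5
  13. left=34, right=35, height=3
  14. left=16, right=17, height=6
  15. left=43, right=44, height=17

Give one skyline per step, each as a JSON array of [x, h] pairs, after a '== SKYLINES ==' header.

== SKYLINES ==
[[23,4],[24,0]]
[[23,9],[24,0]]
[[14,9],[17,0],[23,9],[24,0]]
[[14,9],[17,6],[23,9],[24,6],[27,0]]
[[6,11],[8,0],[14,9],[17,6],[23,9],[24,6],[27,0]]
[[6,11],[8,0],[14,9],[17,6],[23,9],[24,6],[27,1],[29,0]]
[[6,11],[8,0],[14,9],[17,6],[23,9],[24,6],[27,1],[29,0],[42,9],[44,0]]
[[6,19],[11,0],[14,9],[17,6],[23,9],[24,6],[27,1],[29,0],[42,9],[44,0]]
[[6,19],[11,0],[14,9],[24,6],[27,1],[29,0],[42,9],[44,0]]
[[6,19],[11,0],[14,9],[24,6],[27,1],[29,0],[42,9],[44,0],[48,1],[50,0]]
[[6,19],[11,1],[14,9],[24,6],[27,1],[29,0],[42,9],[44,0],[48,1],[50,0]]
[[0,5],[2,0],[6,19],[11,1],[14,9],[24,6],[27,1],[29,0],[42,9],[44,0],[48,1],[50,0]]
[[0,5],[2,0],[6,19],[11,1],[14,9],[24,6],[27,1],[29,0],[34,3],[35,0],[42,9],[44,0],[48,1],[50,0]]
[[0,5],[2,0],[6,19],[11,1],[14,9],[24,6],[27,1],[29,0],[34,3],[35,0],[42,9],[44,0],[48,1],[50,0]]
[[0,5],[2,0],[6,19],[11,1],[14,9],[24,6],[27,1],[29,0],[34,3],[35,0],[42,9],[43,17],[44,0],[48,1],[50,0]]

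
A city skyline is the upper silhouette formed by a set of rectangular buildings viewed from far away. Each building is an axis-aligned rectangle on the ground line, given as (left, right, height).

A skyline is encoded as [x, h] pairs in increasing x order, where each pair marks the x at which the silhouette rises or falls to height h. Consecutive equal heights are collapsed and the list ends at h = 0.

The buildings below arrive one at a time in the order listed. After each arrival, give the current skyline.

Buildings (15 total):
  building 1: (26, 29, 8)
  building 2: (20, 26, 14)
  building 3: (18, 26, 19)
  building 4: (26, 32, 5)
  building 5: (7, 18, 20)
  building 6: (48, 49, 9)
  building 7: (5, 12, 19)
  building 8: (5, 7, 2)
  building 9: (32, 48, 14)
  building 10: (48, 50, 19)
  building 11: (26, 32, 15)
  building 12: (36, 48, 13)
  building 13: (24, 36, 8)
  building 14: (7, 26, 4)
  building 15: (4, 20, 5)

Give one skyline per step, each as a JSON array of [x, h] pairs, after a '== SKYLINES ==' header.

== SKYLINES ==
[[26,8],[29,0]]
[[20,14],[26,8],[29,0]]
[[18,19],[26,8],[29,0]]
[[18,19],[26,8],[29,5],[32,0]]
[[7,20],[18,19],[26,8],[29,5],[32,0]]
[[7,20],[18,19],[26,8],[29,5],[32,0],[48,9],[49,0]]
[[5,19],[7,20],[18,19],[26,8],[29,5],[32,0],[48,9],[49,0]]
[[5,19],[7,20],[18,19],[26,8],[29,5],[32,0],[48,9],[49,0]]
[[5,19],[7,20],[18,19],[26,8],[29,5],[32,14],[48,9],[49,0]]
[[5,19],[7,20],[18,19],[26,8],[29,5],[32,14],[48,19],[50,0]]
[[5,19],[7,20],[18,19],[26,15],[32,14],[48,19],[50,0]]
[[5,19],[7,20],[18,19],[26,15],[32,14],[48,19],[50,0]]
[[5,19],[7,20],[18,19],[26,15],[32,14],[48,19],[50,0]]
[[5,19],[7,20],[18,19],[26,15],[32,14],[48,19],[50,0]]
[[4,5],[5,19],[7,20],[18,19],[26,15],[32,14],[48,19],[50,0]]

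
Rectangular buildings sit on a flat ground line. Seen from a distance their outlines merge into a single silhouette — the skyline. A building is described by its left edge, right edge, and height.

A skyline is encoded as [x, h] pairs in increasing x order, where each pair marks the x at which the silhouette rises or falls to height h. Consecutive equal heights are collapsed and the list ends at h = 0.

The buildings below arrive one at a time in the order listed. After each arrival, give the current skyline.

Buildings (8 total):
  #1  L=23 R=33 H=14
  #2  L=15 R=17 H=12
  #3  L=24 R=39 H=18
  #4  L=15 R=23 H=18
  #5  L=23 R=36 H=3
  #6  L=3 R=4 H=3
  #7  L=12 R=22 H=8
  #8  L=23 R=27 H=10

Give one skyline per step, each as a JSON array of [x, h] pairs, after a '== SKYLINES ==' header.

== SKYLINES ==
[[23,14],[33,0]]
[[15,12],[17,0],[23,14],[33,0]]
[[15,12],[17,0],[23,14],[24,18],[39,0]]
[[15,18],[23,14],[24,18],[39,0]]
[[15,18],[23,14],[24,18],[39,0]]
[[3,3],[4,0],[15,18],[23,14],[24,18],[39,0]]
[[3,3],[4,0],[12,8],[15,18],[23,14],[24,18],[39,0]]
[[3,3],[4,0],[12,8],[15,18],[23,14],[24,18],[39,0]]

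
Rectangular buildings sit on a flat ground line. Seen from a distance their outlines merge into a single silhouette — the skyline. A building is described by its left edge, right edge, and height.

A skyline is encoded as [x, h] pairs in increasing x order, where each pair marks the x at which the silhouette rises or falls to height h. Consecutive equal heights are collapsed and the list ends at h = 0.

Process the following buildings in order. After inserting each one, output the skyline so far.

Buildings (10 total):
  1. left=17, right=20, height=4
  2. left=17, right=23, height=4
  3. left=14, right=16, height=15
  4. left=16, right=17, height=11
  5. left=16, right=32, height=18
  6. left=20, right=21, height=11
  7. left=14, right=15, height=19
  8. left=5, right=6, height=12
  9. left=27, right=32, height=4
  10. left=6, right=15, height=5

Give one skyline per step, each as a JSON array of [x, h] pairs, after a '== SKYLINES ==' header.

== SKYLINES ==
[[17,4],[20,0]]
[[17,4],[23,0]]
[[14,15],[16,0],[17,4],[23,0]]
[[14,15],[16,11],[17,4],[23,0]]
[[14,15],[16,18],[32,0]]
[[14,15],[16,18],[32,0]]
[[14,19],[15,15],[16,18],[32,0]]
[[5,12],[6,0],[14,19],[15,15],[16,18],[32,0]]
[[5,12],[6,0],[14,19],[15,15],[16,18],[32,0]]
[[5,12],[6,5],[14,19],[15,15],[16,18],[32,0]]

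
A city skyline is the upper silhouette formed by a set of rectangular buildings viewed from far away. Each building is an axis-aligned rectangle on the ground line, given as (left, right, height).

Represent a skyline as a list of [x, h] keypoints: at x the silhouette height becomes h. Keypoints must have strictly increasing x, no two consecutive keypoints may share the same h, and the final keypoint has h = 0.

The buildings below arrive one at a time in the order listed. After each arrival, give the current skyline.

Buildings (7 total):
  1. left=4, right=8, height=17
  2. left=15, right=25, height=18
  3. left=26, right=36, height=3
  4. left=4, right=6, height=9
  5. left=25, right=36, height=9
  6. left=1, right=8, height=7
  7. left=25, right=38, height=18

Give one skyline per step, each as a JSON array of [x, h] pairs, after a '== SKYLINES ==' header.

== SKYLINES ==
[[4,17],[8,0]]
[[4,17],[8,0],[15,18],[25,0]]
[[4,17],[8,0],[15,18],[25,0],[26,3],[36,0]]
[[4,17],[8,0],[15,18],[25,0],[26,3],[36,0]]
[[4,17],[8,0],[15,18],[25,9],[36,0]]
[[1,7],[4,17],[8,0],[15,18],[25,9],[36,0]]
[[1,7],[4,17],[8,0],[15,18],[38,0]]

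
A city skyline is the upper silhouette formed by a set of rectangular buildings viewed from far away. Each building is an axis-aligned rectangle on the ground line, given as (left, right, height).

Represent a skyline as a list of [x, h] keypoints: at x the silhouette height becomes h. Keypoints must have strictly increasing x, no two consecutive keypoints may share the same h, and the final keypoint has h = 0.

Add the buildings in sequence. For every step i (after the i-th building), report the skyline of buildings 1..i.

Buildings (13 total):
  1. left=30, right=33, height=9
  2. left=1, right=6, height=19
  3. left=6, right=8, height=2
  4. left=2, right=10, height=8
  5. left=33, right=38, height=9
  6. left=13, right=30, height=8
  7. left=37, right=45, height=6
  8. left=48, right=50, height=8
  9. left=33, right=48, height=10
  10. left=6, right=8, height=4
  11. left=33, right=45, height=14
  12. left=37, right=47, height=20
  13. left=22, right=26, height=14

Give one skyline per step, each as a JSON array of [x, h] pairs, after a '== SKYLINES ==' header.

== SKYLINES ==
[[30,9],[33,0]]
[[1,19],[6,0],[30,9],[33,0]]
[[1,19],[6,2],[8,0],[30,9],[33,0]]
[[1,19],[6,8],[10,0],[30,9],[33,0]]
[[1,19],[6,8],[10,0],[30,9],[38,0]]
[[1,19],[6,8],[10,0],[13,8],[30,9],[38,0]]
[[1,19],[6,8],[10,0],[13,8],[30,9],[38,6],[45,0]]
[[1,19],[6,8],[10,0],[13,8],[30,9],[38,6],[45,0],[48,8],[50,0]]
[[1,19],[6,8],[10,0],[13,8],[30,9],[33,10],[48,8],[50,0]]
[[1,19],[6,8],[10,0],[13,8],[30,9],[33,10],[48,8],[50,0]]
[[1,19],[6,8],[10,0],[13,8],[30,9],[33,14],[45,10],[48,8],[50,0]]
[[1,19],[6,8],[10,0],[13,8],[30,9],[33,14],[37,20],[47,10],[48,8],[50,0]]
[[1,19],[6,8],[10,0],[13,8],[22,14],[26,8],[30,9],[33,14],[37,20],[47,10],[48,8],[50,0]]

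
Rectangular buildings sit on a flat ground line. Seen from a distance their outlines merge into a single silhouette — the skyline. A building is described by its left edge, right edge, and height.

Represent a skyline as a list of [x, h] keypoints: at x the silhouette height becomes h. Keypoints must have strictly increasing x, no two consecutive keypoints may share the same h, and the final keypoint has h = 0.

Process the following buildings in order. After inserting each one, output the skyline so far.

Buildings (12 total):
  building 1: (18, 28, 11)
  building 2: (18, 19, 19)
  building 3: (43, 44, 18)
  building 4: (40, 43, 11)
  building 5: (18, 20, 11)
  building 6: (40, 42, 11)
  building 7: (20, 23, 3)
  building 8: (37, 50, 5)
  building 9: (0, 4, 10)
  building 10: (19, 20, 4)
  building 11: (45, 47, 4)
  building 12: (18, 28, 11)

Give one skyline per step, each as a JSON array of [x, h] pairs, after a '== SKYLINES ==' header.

== SKYLINES ==
[[18,11],[28,0]]
[[18,19],[19,11],[28,0]]
[[18,19],[19,11],[28,0],[43,18],[44,0]]
[[18,19],[19,11],[28,0],[40,11],[43,18],[44,0]]
[[18,19],[19,11],[28,0],[40,11],[43,18],[44,0]]
[[18,19],[19,11],[28,0],[40,11],[43,18],[44,0]]
[[18,19],[19,11],[28,0],[40,11],[43,18],[44,0]]
[[18,19],[19,11],[28,0],[37,5],[40,11],[43,18],[44,5],[50,0]]
[[0,10],[4,0],[18,19],[19,11],[28,0],[37,5],[40,11],[43,18],[44,5],[50,0]]
[[0,10],[4,0],[18,19],[19,11],[28,0],[37,5],[40,11],[43,18],[44,5],[50,0]]
[[0,10],[4,0],[18,19],[19,11],[28,0],[37,5],[40,11],[43,18],[44,5],[50,0]]
[[0,10],[4,0],[18,19],[19,11],[28,0],[37,5],[40,11],[43,18],[44,5],[50,0]]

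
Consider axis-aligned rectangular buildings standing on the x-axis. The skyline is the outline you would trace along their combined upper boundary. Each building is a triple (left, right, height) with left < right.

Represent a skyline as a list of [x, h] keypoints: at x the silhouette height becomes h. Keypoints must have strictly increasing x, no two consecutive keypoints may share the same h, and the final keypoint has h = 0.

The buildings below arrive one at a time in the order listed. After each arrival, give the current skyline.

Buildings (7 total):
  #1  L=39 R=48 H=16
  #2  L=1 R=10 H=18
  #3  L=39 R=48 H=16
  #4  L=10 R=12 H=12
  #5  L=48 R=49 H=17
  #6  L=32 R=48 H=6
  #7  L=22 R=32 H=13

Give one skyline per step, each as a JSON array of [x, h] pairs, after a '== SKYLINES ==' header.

== SKYLINES ==
[[39,16],[48,0]]
[[1,18],[10,0],[39,16],[48,0]]
[[1,18],[10,0],[39,16],[48,0]]
[[1,18],[10,12],[12,0],[39,16],[48,0]]
[[1,18],[10,12],[12,0],[39,16],[48,17],[49,0]]
[[1,18],[10,12],[12,0],[32,6],[39,16],[48,17],[49,0]]
[[1,18],[10,12],[12,0],[22,13],[32,6],[39,16],[48,17],[49,0]]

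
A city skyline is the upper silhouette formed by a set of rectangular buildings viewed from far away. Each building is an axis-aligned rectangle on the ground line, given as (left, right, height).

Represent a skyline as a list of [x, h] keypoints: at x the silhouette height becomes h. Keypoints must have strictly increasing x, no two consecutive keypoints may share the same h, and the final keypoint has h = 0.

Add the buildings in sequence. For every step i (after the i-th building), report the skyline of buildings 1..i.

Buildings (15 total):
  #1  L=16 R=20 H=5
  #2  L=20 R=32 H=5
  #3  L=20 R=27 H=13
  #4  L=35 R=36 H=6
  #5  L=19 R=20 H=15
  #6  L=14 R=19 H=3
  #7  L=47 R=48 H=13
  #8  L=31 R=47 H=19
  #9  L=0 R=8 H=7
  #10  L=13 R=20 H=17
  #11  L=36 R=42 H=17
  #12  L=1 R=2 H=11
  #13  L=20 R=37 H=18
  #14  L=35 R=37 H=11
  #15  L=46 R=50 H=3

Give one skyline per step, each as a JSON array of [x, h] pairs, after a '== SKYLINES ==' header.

== SKYLINES ==
[[16,5],[20,0]]
[[16,5],[32,0]]
[[16,5],[20,13],[27,5],[32,0]]
[[16,5],[20,13],[27,5],[32,0],[35,6],[36,0]]
[[16,5],[19,15],[20,13],[27,5],[32,0],[35,6],[36,0]]
[[14,3],[16,5],[19,15],[20,13],[27,5],[32,0],[35,6],[36,0]]
[[14,3],[16,5],[19,15],[20,13],[27,5],[32,0],[35,6],[36,0],[47,13],[48,0]]
[[14,3],[16,5],[19,15],[20,13],[27,5],[31,19],[47,13],[48,0]]
[[0,7],[8,0],[14,3],[16,5],[19,15],[20,13],[27,5],[31,19],[47,13],[48,0]]
[[0,7],[8,0],[13,17],[20,13],[27,5],[31,19],[47,13],[48,0]]
[[0,7],[8,0],[13,17],[20,13],[27,5],[31,19],[47,13],[48,0]]
[[0,7],[1,11],[2,7],[8,0],[13,17],[20,13],[27,5],[31,19],[47,13],[48,0]]
[[0,7],[1,11],[2,7],[8,0],[13,17],[20,18],[31,19],[47,13],[48,0]]
[[0,7],[1,11],[2,7],[8,0],[13,17],[20,18],[31,19],[47,13],[48,0]]
[[0,7],[1,11],[2,7],[8,0],[13,17],[20,18],[31,19],[47,13],[48,3],[50,0]]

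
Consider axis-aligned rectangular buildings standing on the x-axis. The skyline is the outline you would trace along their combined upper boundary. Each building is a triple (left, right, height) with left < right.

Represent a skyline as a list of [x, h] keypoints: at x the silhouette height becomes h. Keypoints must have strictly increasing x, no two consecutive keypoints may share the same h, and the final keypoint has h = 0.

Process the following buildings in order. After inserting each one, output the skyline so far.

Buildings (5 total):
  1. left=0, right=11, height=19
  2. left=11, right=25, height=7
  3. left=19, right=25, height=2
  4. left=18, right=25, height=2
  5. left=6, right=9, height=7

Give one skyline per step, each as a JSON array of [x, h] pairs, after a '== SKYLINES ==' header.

== SKYLINES ==
[[0,19],[11,0]]
[[0,19],[11,7],[25,0]]
[[0,19],[11,7],[25,0]]
[[0,19],[11,7],[25,0]]
[[0,19],[11,7],[25,0]]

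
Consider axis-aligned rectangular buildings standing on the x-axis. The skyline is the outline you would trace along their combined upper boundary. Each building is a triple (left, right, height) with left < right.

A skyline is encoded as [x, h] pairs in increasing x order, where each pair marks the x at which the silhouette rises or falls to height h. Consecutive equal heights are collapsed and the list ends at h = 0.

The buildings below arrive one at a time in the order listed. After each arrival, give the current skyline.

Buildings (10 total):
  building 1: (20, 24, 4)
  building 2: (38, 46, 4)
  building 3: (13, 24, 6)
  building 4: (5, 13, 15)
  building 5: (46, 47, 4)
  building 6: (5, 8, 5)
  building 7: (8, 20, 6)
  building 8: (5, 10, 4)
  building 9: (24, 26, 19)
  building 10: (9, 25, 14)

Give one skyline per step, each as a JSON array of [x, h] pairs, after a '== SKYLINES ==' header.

== SKYLINES ==
[[20,4],[24,0]]
[[20,4],[24,0],[38,4],[46,0]]
[[13,6],[24,0],[38,4],[46,0]]
[[5,15],[13,6],[24,0],[38,4],[46,0]]
[[5,15],[13,6],[24,0],[38,4],[47,0]]
[[5,15],[13,6],[24,0],[38,4],[47,0]]
[[5,15],[13,6],[24,0],[38,4],[47,0]]
[[5,15],[13,6],[24,0],[38,4],[47,0]]
[[5,15],[13,6],[24,19],[26,0],[38,4],[47,0]]
[[5,15],[13,14],[24,19],[26,0],[38,4],[47,0]]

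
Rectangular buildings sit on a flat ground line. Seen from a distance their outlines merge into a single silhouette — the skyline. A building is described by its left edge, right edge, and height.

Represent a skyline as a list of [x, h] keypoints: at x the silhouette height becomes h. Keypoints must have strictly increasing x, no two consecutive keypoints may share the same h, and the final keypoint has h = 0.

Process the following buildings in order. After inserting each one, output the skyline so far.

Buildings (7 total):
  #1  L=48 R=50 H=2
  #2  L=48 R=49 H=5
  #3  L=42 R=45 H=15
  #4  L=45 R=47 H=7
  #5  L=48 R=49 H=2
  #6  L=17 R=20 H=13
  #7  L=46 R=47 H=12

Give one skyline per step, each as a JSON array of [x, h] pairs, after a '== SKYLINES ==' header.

== SKYLINES ==
[[48,2],[50,0]]
[[48,5],[49,2],[50,0]]
[[42,15],[45,0],[48,5],[49,2],[50,0]]
[[42,15],[45,7],[47,0],[48,5],[49,2],[50,0]]
[[42,15],[45,7],[47,0],[48,5],[49,2],[50,0]]
[[17,13],[20,0],[42,15],[45,7],[47,0],[48,5],[49,2],[50,0]]
[[17,13],[20,0],[42,15],[45,7],[46,12],[47,0],[48,5],[49,2],[50,0]]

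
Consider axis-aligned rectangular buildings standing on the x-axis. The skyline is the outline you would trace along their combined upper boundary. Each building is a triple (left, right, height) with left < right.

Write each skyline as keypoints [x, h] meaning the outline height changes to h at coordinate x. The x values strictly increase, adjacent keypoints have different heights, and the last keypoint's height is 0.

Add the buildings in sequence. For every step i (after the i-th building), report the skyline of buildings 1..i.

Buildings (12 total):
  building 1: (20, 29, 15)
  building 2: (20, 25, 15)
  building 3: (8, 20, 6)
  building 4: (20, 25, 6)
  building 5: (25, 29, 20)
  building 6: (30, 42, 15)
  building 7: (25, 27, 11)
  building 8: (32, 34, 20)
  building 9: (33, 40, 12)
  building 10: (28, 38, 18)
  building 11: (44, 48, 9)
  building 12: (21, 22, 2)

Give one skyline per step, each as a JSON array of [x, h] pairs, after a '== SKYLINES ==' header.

== SKYLINES ==
[[20,15],[29,0]]
[[20,15],[29,0]]
[[8,6],[20,15],[29,0]]
[[8,6],[20,15],[29,0]]
[[8,6],[20,15],[25,20],[29,0]]
[[8,6],[20,15],[25,20],[29,0],[30,15],[42,0]]
[[8,6],[20,15],[25,20],[29,0],[30,15],[42,0]]
[[8,6],[20,15],[25,20],[29,0],[30,15],[32,20],[34,15],[42,0]]
[[8,6],[20,15],[25,20],[29,0],[30,15],[32,20],[34,15],[42,0]]
[[8,6],[20,15],[25,20],[29,18],[32,20],[34,18],[38,15],[42,0]]
[[8,6],[20,15],[25,20],[29,18],[32,20],[34,18],[38,15],[42,0],[44,9],[48,0]]
[[8,6],[20,15],[25,20],[29,18],[32,20],[34,18],[38,15],[42,0],[44,9],[48,0]]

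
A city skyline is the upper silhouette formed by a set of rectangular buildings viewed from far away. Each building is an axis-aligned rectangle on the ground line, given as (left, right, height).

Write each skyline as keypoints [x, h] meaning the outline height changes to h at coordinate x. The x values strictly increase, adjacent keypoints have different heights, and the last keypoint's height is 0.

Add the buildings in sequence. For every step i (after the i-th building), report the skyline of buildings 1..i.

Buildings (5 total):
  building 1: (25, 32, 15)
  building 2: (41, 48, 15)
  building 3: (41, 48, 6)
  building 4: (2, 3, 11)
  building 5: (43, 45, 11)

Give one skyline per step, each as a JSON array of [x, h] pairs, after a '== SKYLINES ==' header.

== SKYLINES ==
[[25,15],[32,0]]
[[25,15],[32,0],[41,15],[48,0]]
[[25,15],[32,0],[41,15],[48,0]]
[[2,11],[3,0],[25,15],[32,0],[41,15],[48,0]]
[[2,11],[3,0],[25,15],[32,0],[41,15],[48,0]]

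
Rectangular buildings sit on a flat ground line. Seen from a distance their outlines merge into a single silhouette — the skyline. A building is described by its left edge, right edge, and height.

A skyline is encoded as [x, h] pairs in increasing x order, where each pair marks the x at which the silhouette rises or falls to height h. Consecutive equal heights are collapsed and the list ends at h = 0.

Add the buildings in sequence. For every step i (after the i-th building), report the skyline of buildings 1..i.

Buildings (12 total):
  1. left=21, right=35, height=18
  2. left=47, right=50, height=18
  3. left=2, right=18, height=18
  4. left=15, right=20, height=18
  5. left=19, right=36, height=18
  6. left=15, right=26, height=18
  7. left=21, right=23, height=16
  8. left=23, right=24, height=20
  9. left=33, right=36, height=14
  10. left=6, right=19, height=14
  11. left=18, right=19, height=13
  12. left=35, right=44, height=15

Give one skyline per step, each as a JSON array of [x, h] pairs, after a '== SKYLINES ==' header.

== SKYLINES ==
[[21,18],[35,0]]
[[21,18],[35,0],[47,18],[50,0]]
[[2,18],[18,0],[21,18],[35,0],[47,18],[50,0]]
[[2,18],[20,0],[21,18],[35,0],[47,18],[50,0]]
[[2,18],[36,0],[47,18],[50,0]]
[[2,18],[36,0],[47,18],[50,0]]
[[2,18],[36,0],[47,18],[50,0]]
[[2,18],[23,20],[24,18],[36,0],[47,18],[50,0]]
[[2,18],[23,20],[24,18],[36,0],[47,18],[50,0]]
[[2,18],[23,20],[24,18],[36,0],[47,18],[50,0]]
[[2,18],[23,20],[24,18],[36,0],[47,18],[50,0]]
[[2,18],[23,20],[24,18],[36,15],[44,0],[47,18],[50,0]]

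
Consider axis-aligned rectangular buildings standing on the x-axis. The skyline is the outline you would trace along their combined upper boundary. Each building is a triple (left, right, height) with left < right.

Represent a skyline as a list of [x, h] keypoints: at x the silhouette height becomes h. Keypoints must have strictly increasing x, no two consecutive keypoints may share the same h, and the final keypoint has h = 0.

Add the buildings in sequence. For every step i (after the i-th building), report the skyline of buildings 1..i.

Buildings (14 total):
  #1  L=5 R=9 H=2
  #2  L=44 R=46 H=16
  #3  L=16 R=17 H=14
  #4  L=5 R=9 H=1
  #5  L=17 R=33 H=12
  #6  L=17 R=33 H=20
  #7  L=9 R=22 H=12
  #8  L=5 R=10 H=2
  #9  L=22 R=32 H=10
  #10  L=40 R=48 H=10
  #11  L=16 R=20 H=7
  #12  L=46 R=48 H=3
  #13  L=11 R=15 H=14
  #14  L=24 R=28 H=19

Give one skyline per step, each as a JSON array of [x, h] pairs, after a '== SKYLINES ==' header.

== SKYLINES ==
[[5,2],[9,0]]
[[5,2],[9,0],[44,16],[46,0]]
[[5,2],[9,0],[16,14],[17,0],[44,16],[46,0]]
[[5,2],[9,0],[16,14],[17,0],[44,16],[46,0]]
[[5,2],[9,0],[16,14],[17,12],[33,0],[44,16],[46,0]]
[[5,2],[9,0],[16,14],[17,20],[33,0],[44,16],[46,0]]
[[5,2],[9,12],[16,14],[17,20],[33,0],[44,16],[46,0]]
[[5,2],[9,12],[16,14],[17,20],[33,0],[44,16],[46,0]]
[[5,2],[9,12],[16,14],[17,20],[33,0],[44,16],[46,0]]
[[5,2],[9,12],[16,14],[17,20],[33,0],[40,10],[44,16],[46,10],[48,0]]
[[5,2],[9,12],[16,14],[17,20],[33,0],[40,10],[44,16],[46,10],[48,0]]
[[5,2],[9,12],[16,14],[17,20],[33,0],[40,10],[44,16],[46,10],[48,0]]
[[5,2],[9,12],[11,14],[15,12],[16,14],[17,20],[33,0],[40,10],[44,16],[46,10],[48,0]]
[[5,2],[9,12],[11,14],[15,12],[16,14],[17,20],[33,0],[40,10],[44,16],[46,10],[48,0]]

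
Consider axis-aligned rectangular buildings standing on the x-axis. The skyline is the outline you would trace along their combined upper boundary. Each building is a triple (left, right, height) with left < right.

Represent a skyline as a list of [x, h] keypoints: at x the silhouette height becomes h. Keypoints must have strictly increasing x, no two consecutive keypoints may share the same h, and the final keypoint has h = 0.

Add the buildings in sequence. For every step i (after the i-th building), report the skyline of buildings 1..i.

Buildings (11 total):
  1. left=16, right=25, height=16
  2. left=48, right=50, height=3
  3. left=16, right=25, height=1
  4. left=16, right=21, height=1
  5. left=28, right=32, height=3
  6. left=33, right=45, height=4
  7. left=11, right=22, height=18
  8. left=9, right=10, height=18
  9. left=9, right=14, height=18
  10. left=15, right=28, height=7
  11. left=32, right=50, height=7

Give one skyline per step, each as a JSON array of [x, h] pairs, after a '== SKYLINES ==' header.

== SKYLINES ==
[[16,16],[25,0]]
[[16,16],[25,0],[48,3],[50,0]]
[[16,16],[25,0],[48,3],[50,0]]
[[16,16],[25,0],[48,3],[50,0]]
[[16,16],[25,0],[28,3],[32,0],[48,3],[50,0]]
[[16,16],[25,0],[28,3],[32,0],[33,4],[45,0],[48,3],[50,0]]
[[11,18],[22,16],[25,0],[28,3],[32,0],[33,4],[45,0],[48,3],[50,0]]
[[9,18],[10,0],[11,18],[22,16],[25,0],[28,3],[32,0],[33,4],[45,0],[48,3],[50,0]]
[[9,18],[22,16],[25,0],[28,3],[32,0],[33,4],[45,0],[48,3],[50,0]]
[[9,18],[22,16],[25,7],[28,3],[32,0],[33,4],[45,0],[48,3],[50,0]]
[[9,18],[22,16],[25,7],[28,3],[32,7],[50,0]]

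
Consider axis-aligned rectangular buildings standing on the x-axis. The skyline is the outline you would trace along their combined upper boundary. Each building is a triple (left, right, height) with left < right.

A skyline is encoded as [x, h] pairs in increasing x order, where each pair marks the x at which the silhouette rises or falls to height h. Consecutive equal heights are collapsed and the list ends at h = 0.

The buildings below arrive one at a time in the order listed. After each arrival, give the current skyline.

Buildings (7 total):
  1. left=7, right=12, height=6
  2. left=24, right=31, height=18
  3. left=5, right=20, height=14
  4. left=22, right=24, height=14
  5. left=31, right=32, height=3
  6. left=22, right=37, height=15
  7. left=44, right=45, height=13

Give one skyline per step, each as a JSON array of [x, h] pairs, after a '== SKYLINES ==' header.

== SKYLINES ==
[[7,6],[12,0]]
[[7,6],[12,0],[24,18],[31,0]]
[[5,14],[20,0],[24,18],[31,0]]
[[5,14],[20,0],[22,14],[24,18],[31,0]]
[[5,14],[20,0],[22,14],[24,18],[31,3],[32,0]]
[[5,14],[20,0],[22,15],[24,18],[31,15],[37,0]]
[[5,14],[20,0],[22,15],[24,18],[31,15],[37,0],[44,13],[45,0]]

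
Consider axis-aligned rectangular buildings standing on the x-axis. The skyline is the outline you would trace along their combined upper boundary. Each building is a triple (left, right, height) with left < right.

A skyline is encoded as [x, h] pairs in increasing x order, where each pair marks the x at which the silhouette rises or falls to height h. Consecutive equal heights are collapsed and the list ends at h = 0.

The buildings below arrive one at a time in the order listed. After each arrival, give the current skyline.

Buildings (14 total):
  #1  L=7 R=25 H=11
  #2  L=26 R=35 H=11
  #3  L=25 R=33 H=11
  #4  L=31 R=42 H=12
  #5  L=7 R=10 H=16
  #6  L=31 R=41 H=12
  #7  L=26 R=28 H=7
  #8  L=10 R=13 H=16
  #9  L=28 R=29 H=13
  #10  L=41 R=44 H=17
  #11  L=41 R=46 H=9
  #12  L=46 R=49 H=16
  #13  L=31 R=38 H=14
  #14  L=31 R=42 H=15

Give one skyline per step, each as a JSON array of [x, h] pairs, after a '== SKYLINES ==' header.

== SKYLINES ==
[[7,11],[25,0]]
[[7,11],[25,0],[26,11],[35,0]]
[[7,11],[35,0]]
[[7,11],[31,12],[42,0]]
[[7,16],[10,11],[31,12],[42,0]]
[[7,16],[10,11],[31,12],[42,0]]
[[7,16],[10,11],[31,12],[42,0]]
[[7,16],[13,11],[31,12],[42,0]]
[[7,16],[13,11],[28,13],[29,11],[31,12],[42,0]]
[[7,16],[13,11],[28,13],[29,11],[31,12],[41,17],[44,0]]
[[7,16],[13,11],[28,13],[29,11],[31,12],[41,17],[44,9],[46,0]]
[[7,16],[13,11],[28,13],[29,11],[31,12],[41,17],[44,9],[46,16],[49,0]]
[[7,16],[13,11],[28,13],[29,11],[31,14],[38,12],[41,17],[44,9],[46,16],[49,0]]
[[7,16],[13,11],[28,13],[29,11],[31,15],[41,17],[44,9],[46,16],[49,0]]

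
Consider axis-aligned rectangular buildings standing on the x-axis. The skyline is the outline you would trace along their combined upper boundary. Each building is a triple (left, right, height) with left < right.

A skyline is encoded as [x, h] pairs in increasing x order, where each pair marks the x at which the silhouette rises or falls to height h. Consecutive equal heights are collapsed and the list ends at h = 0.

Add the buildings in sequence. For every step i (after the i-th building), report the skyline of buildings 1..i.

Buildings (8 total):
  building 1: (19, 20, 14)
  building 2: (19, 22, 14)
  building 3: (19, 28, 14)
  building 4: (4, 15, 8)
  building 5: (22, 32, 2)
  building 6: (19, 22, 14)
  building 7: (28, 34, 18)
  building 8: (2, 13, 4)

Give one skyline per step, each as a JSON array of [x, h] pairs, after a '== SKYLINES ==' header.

== SKYLINES ==
[[19,14],[20,0]]
[[19,14],[22,0]]
[[19,14],[28,0]]
[[4,8],[15,0],[19,14],[28,0]]
[[4,8],[15,0],[19,14],[28,2],[32,0]]
[[4,8],[15,0],[19,14],[28,2],[32,0]]
[[4,8],[15,0],[19,14],[28,18],[34,0]]
[[2,4],[4,8],[15,0],[19,14],[28,18],[34,0]]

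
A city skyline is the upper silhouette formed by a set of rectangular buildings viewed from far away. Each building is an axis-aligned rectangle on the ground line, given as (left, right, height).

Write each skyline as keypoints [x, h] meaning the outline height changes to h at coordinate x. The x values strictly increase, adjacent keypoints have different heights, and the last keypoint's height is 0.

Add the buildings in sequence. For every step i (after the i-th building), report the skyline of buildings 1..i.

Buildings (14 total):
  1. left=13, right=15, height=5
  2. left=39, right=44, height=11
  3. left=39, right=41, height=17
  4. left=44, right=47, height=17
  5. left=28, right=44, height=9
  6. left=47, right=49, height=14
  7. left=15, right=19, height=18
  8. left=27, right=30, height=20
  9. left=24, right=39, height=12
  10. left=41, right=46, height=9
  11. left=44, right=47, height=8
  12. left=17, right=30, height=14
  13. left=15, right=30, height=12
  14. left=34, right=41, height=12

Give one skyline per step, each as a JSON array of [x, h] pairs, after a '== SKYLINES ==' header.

== SKYLINES ==
[[13,5],[15,0]]
[[13,5],[15,0],[39,11],[44,0]]
[[13,5],[15,0],[39,17],[41,11],[44,0]]
[[13,5],[15,0],[39,17],[41,11],[44,17],[47,0]]
[[13,5],[15,0],[28,9],[39,17],[41,11],[44,17],[47,0]]
[[13,5],[15,0],[28,9],[39,17],[41,11],[44,17],[47,14],[49,0]]
[[13,5],[15,18],[19,0],[28,9],[39,17],[41,11],[44,17],[47,14],[49,0]]
[[13,5],[15,18],[19,0],[27,20],[30,9],[39,17],[41,11],[44,17],[47,14],[49,0]]
[[13,5],[15,18],[19,0],[24,12],[27,20],[30,12],[39,17],[41,11],[44,17],[47,14],[49,0]]
[[13,5],[15,18],[19,0],[24,12],[27,20],[30,12],[39,17],[41,11],[44,17],[47,14],[49,0]]
[[13,5],[15,18],[19,0],[24,12],[27,20],[30,12],[39,17],[41,11],[44,17],[47,14],[49,0]]
[[13,5],[15,18],[19,14],[27,20],[30,12],[39,17],[41,11],[44,17],[47,14],[49,0]]
[[13,5],[15,18],[19,14],[27,20],[30,12],[39,17],[41,11],[44,17],[47,14],[49,0]]
[[13,5],[15,18],[19,14],[27,20],[30,12],[39,17],[41,11],[44,17],[47,14],[49,0]]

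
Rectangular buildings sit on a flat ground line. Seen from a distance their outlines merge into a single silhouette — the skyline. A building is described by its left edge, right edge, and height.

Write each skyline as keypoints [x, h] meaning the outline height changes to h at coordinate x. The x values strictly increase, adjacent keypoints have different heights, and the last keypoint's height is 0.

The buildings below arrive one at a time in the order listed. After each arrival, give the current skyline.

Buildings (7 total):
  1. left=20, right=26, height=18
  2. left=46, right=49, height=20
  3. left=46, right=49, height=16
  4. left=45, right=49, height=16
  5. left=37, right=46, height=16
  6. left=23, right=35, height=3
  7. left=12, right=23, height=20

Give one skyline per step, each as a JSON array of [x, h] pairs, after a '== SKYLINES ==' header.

== SKYLINES ==
[[20,18],[26,0]]
[[20,18],[26,0],[46,20],[49,0]]
[[20,18],[26,0],[46,20],[49,0]]
[[20,18],[26,0],[45,16],[46,20],[49,0]]
[[20,18],[26,0],[37,16],[46,20],[49,0]]
[[20,18],[26,3],[35,0],[37,16],[46,20],[49,0]]
[[12,20],[23,18],[26,3],[35,0],[37,16],[46,20],[49,0]]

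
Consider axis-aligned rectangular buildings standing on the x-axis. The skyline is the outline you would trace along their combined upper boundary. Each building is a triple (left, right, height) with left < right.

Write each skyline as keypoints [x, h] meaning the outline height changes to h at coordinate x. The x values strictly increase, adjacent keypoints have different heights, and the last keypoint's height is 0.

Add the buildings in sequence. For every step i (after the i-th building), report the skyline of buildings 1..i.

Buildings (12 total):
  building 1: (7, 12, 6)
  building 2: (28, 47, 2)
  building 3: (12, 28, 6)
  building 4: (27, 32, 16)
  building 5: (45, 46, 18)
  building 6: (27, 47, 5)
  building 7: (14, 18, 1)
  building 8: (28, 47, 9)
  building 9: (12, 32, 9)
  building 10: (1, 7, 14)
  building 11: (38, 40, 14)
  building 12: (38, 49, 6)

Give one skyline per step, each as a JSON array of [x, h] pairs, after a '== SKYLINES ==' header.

== SKYLINES ==
[[7,6],[12,0]]
[[7,6],[12,0],[28,2],[47,0]]
[[7,6],[28,2],[47,0]]
[[7,6],[27,16],[32,2],[47,0]]
[[7,6],[27,16],[32,2],[45,18],[46,2],[47,0]]
[[7,6],[27,16],[32,5],[45,18],[46,5],[47,0]]
[[7,6],[27,16],[32,5],[45,18],[46,5],[47,0]]
[[7,6],[27,16],[32,9],[45,18],[46,9],[47,0]]
[[7,6],[12,9],[27,16],[32,9],[45,18],[46,9],[47,0]]
[[1,14],[7,6],[12,9],[27,16],[32,9],[45,18],[46,9],[47,0]]
[[1,14],[7,6],[12,9],[27,16],[32,9],[38,14],[40,9],[45,18],[46,9],[47,0]]
[[1,14],[7,6],[12,9],[27,16],[32,9],[38,14],[40,9],[45,18],[46,9],[47,6],[49,0]]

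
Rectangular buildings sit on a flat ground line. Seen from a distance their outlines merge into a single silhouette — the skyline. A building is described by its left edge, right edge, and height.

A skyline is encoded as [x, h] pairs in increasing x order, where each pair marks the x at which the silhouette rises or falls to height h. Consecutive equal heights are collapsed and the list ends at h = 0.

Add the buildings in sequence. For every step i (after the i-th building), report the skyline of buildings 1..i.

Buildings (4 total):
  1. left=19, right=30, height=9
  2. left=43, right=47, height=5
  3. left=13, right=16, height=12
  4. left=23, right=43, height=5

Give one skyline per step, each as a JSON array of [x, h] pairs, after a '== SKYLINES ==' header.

== SKYLINES ==
[[19,9],[30,0]]
[[19,9],[30,0],[43,5],[47,0]]
[[13,12],[16,0],[19,9],[30,0],[43,5],[47,0]]
[[13,12],[16,0],[19,9],[30,5],[47,0]]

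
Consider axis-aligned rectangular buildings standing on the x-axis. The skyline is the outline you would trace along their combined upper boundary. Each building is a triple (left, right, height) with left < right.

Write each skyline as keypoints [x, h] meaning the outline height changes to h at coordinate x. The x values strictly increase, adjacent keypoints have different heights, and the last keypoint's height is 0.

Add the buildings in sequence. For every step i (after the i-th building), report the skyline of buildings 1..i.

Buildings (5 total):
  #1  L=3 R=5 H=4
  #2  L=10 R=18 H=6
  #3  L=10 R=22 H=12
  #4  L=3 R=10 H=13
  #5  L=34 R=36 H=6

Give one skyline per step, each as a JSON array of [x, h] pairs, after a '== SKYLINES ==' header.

== SKYLINES ==
[[3,4],[5,0]]
[[3,4],[5,0],[10,6],[18,0]]
[[3,4],[5,0],[10,12],[22,0]]
[[3,13],[10,12],[22,0]]
[[3,13],[10,12],[22,0],[34,6],[36,0]]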